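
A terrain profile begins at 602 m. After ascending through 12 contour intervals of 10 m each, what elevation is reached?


elevation = 602 + 12 * 10 = 722 m

722 m


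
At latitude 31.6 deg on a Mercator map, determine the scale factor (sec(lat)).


SF = 1 / cos(31.6) = 1 / 0.851727 = 1.174

1.174


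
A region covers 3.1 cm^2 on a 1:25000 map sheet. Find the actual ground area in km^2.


ground_area = 3.1 * (25000/100)^2 = 193750.0 m^2 = 0.19375 km^2 ≈ 0.194 km^2

0.194 km^2


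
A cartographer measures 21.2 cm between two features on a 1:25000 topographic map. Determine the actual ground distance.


ground = 21.2 cm * 25000 / 100 = 5300.0 m = 5.3 km

5.3 km


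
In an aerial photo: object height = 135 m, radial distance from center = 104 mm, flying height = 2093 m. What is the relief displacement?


d = h * r / H = 135 * 104 / 2093 = 6.71 mm

6.71 mm


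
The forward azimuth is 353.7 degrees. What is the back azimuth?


back azimuth = (353.7 + 180) mod 360 = 173.7 degrees

173.7 degrees


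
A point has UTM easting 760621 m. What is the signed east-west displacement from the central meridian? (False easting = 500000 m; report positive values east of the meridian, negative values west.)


displacement = 760621 - 500000 = 260621 m

260621 m


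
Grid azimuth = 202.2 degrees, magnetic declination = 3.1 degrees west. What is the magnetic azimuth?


magnetic azimuth = grid azimuth - declination (east +ve)
mag_az = 202.2 - -3.1 = 205.3 degrees

205.3 degrees


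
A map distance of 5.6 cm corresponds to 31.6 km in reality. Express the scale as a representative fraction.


ground = 31.6 km = 3160000 cm; RF denominator = ground / map = 3160000 / 5.6 ≈ 564286; RF = 1:564286

1:564286


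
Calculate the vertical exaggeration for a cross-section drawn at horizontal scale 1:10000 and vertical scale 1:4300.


VE = horizontal_scale / vertical_scale = 10000 / 4300 ≈ 2.3

2.3x


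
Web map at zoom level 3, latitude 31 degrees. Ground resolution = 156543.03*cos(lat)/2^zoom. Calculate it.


res = 156543.03 * cos(31) / 2^3 = 156543.03 * 0.8571673 / 8 = 16772.95 m/pixel

16772.95 m/pixel


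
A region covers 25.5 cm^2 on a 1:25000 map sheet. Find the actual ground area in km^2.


ground_area = 25.5 * (25000/100)^2 = 1593750.0 m^2 = 1.59375 km^2 ≈ 1.594 km^2

1.594 km^2


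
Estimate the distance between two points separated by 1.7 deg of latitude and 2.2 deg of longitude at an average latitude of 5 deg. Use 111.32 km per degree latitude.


dlat_km = 1.7 * 111.32 = 189.244
dlon_km = 2.2 * 111.32 * cos(5) ≈ 243.972
dist = sqrt(189.244^2 + 243.972^2) ≈ 308.8 km

308.8 km


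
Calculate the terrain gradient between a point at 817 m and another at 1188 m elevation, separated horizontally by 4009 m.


gradient = (1188 - 817) / 4009 = 371 / 4009 = 0.0925

0.0925


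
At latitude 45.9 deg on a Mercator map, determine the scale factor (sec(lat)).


SF = 1 / cos(45.9) = 1 / 0.695913 = 1.437

1.437


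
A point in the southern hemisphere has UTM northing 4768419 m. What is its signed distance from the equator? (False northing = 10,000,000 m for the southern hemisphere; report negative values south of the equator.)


For southern: actual = 4768419 - 10000000 = -5231581 m

-5231581 m


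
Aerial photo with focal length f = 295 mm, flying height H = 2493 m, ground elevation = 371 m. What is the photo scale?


scale = f / (H - h) = 295 mm / 2122 m = 295 / 2122000 = 1:7193

1:7193


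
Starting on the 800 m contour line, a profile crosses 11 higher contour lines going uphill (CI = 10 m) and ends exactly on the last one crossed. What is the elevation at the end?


elevation = 800 + 11 * 10 = 910 m

910 m


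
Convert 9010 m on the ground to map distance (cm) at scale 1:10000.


map_cm = 9010 * 100 / 10000 = 90.1 cm

90.1 cm


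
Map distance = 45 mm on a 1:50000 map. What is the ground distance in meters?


ground = 45 mm * 50000 / 1000 = 2250.0 m

2250.0 m


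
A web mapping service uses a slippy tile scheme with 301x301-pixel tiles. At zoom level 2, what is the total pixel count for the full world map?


tiles per axis = 2^2 = 4
total tiles = 4^2 = 16
pixels per axis = 4 * 301 = 1204
total pixels = 1204^2 = 1449616

1449616 pixels


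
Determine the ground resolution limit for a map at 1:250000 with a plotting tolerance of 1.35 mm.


ground = 1.35 mm * 250000 / 1000 = 337.5 m

337.5 m


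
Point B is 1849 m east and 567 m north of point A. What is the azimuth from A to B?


az = atan2(1849, 567) = 73.0 deg
adjusted to 0-360: 73.0 degrees

73.0 degrees


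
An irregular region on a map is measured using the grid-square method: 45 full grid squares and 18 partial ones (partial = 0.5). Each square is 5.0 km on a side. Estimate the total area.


effective squares = 45 + 18 * 0.5 = 54.0
area = 54.0 * 25.0 = 1350.0 km^2

1350.0 km^2


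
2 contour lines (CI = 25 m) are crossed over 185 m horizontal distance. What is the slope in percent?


elevation change = 2 * 25 = 50 m
slope = 50 / 185 * 100 = 27.0%

27.0%


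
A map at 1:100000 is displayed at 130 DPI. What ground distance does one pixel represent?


pixel_cm = 2.54 / 130 ≈ 0.019538 cm
ground = pixel_cm * 100000 / 100 = 2.54 * 100000 / (130 * 100) = 254000 / 13000 ≈ 19.54 m

19.54 m


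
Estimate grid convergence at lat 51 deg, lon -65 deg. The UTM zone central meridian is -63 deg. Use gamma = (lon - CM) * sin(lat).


gamma = (-65 - -63) * sin(51) = -2 * 0.777146 = -1.554 degrees

-1.554 degrees


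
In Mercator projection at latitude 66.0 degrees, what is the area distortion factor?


area_distortion = 1/cos^2(66.0) = 6.045

6.045


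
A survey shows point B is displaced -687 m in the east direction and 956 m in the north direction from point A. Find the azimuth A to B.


az = atan2(-687, 956) = -35.7 deg
adjusted to 0-360: 324.3 degrees

324.3 degrees


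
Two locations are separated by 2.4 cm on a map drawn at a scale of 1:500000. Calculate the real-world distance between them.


ground = 2.4 cm * 500000 / 100 = 12000.0 m = 12.0 km

12.0 km


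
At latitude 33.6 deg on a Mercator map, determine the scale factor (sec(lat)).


SF = 1 / cos(33.6) = 1 / 0.832921 = 1.201

1.201


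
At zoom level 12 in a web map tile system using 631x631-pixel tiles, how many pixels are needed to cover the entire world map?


tiles per axis = 2^12 = 4096
total tiles = 4096^2 = 16777216
pixels per axis = 4096 * 631 = 2584576
total pixels = 2584576^2 = 6680033099776

6680033099776 pixels


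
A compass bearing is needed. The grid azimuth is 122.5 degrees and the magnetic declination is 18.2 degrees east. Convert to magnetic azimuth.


magnetic azimuth = grid azimuth - declination (east +ve)
mag_az = 122.5 - 18.2 = 104.3 degrees

104.3 degrees


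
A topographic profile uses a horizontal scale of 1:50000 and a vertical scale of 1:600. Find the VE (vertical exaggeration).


VE = horizontal_scale / vertical_scale = 50000 / 600 ≈ 83.3

83.3x


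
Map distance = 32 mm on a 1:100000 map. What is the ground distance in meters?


ground = 32 mm * 100000 / 1000 = 3200.0 m

3200.0 m


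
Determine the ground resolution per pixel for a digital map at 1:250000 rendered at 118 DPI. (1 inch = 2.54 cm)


pixel_cm = 2.54 / 118 ≈ 0.021525 cm
ground = pixel_cm * 250000 / 100 = 2.54 * 250000 / (118 * 100) = 635000 / 11800 ≈ 53.81 m

53.81 m


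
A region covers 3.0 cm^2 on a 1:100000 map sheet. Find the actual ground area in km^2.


ground_area = 3.0 * (100000/100)^2 = 3000000.0 m^2 = 3.0 km^2

3.0 km^2


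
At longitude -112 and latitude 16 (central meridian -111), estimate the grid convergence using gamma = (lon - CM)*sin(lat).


gamma = (-112 - -111) * sin(16) = -1 * 0.275637 = -0.276 degrees

-0.276 degrees


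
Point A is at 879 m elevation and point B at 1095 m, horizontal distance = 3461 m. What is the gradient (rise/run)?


gradient = (1095 - 879) / 3461 = 216 / 3461 = 0.0624

0.0624


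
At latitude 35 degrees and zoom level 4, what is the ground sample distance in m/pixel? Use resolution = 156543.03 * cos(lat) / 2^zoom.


res = 156543.03 * cos(35) / 2^4 = 156543.03 * 0.81915204 / 16 = 8014.53 m/pixel

8014.53 m/pixel


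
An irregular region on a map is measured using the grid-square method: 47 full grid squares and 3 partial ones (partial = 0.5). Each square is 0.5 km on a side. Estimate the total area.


effective squares = 47 + 3 * 0.5 = 48.5
area = 48.5 * 0.25 = 12.125 km^2

12.125 km^2


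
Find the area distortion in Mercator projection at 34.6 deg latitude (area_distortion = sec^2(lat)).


area_distortion = 1/cos^2(34.6) = 1.476

1.476


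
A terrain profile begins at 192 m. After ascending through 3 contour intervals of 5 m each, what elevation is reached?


elevation = 192 + 3 * 5 = 207 m

207 m


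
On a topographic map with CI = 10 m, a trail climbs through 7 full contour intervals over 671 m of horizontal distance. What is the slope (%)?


elevation change = 7 * 10 = 70 m
slope = 70 / 671 * 100 = 10.4%

10.4%


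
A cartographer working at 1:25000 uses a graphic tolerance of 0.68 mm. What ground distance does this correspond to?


ground = 0.68 mm * 25000 / 1000 = 17.0 m

17.0 m


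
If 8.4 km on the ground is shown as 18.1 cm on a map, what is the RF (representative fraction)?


ground = 8.4 km = 840000 cm; RF denominator = ground / map = 840000 / 18.1 ≈ 46409; RF = 1:46409

1:46409


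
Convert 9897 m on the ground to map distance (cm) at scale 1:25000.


map_cm = 9897 * 100 / 25000 = 39.588 cm ≈ 39.59 cm

39.59 cm


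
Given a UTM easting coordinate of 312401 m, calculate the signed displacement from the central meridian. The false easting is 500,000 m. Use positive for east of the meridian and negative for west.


displacement = 312401 - 500000 = -187599 m

-187599 m


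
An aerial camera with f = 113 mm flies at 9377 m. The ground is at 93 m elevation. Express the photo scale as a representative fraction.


scale = f / (H - h) = 113 mm / 9284 m = 113 / 9284000 = 1:82159

1:82159


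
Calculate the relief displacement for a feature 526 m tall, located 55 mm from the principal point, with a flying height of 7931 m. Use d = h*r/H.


d = h * r / H = 526 * 55 / 7931 = 3.65 mm

3.65 mm


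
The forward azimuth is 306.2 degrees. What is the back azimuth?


back azimuth = (306.2 + 180) mod 360 = 126.2 degrees

126.2 degrees


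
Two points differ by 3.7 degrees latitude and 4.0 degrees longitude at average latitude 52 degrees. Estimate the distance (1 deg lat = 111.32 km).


dlat_km = 3.7 * 111.32 = 411.884
dlon_km = 4.0 * 111.32 * cos(52) ≈ 274.142
dist = sqrt(411.884^2 + 274.142^2) ≈ 494.8 km

494.8 km


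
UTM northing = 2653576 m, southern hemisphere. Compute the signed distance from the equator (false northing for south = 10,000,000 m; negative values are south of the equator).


For southern: actual = 2653576 - 10000000 = -7346424 m

-7346424 m


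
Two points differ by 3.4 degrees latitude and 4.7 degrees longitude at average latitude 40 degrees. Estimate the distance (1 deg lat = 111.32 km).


dlat_km = 3.4 * 111.32 = 378.488
dlon_km = 4.7 * 111.32 * cos(40) ≈ 400.798
dist = sqrt(378.488^2 + 400.798^2) ≈ 551.3 km

551.3 km


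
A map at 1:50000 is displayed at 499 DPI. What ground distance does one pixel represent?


pixel_cm = 2.54 / 499 ≈ 0.00509 cm
ground = pixel_cm * 50000 / 100 = 2.54 * 50000 / (499 * 100) = 127000 / 49900 ≈ 2.55 m

2.55 m


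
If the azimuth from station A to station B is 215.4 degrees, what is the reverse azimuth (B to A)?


back azimuth = (215.4 + 180) mod 360 = 35.4 degrees

35.4 degrees


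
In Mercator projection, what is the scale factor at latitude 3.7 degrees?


SF = 1 / cos(3.7) = 1 / 0.997916 = 1.002

1.002


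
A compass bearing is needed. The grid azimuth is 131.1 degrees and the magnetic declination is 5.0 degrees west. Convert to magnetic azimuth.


magnetic azimuth = grid azimuth - declination (east +ve)
mag_az = 131.1 - -5.0 = 136.1 degrees

136.1 degrees


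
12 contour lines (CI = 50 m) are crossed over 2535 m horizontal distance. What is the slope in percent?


elevation change = 12 * 50 = 600 m
slope = 600 / 2535 * 100 = 23.7%

23.7%


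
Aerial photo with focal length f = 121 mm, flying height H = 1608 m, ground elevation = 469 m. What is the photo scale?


scale = f / (H - h) = 121 mm / 1139 m = 121 / 1139000 = 1:9413

1:9413


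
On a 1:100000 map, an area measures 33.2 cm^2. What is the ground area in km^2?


ground_area = 33.2 * (100000/100)^2 = 33200000.0 m^2 = 33.2 km^2

33.2 km^2


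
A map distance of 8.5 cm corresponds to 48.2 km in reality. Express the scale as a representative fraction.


ground = 48.2 km = 4820000 cm; RF denominator = ground / map = 4820000 / 8.5 ≈ 567059; RF = 1:567059

1:567059


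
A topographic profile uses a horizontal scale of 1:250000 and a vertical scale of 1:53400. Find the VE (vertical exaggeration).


VE = horizontal_scale / vertical_scale = 250000 / 53400 ≈ 4.7

4.7x


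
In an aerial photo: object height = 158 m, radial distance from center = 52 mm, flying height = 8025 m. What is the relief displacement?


d = h * r / H = 158 * 52 / 8025 = 1.02 mm

1.02 mm


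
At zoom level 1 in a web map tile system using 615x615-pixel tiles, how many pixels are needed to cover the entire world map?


tiles per axis = 2^1 = 2
total tiles = 2^2 = 4
pixels per axis = 2 * 615 = 1230
total pixels = 1230^2 = 1512900

1512900 pixels


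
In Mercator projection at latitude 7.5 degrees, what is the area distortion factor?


area_distortion = 1/cos^2(7.5) = 1.017

1.017


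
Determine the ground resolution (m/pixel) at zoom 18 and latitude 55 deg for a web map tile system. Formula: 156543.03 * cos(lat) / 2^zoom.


res = 156543.03 * cos(55) / 2^18 = 156543.03 * 0.57357644 / 262144 = 0.34 m/pixel

0.34 m/pixel


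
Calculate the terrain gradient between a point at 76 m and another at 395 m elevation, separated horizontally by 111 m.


gradient = (395 - 76) / 111 = 319 / 111 = 2.8739

2.8739


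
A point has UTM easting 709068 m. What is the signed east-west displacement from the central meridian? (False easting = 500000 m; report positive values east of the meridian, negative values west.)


displacement = 709068 - 500000 = 209068 m

209068 m


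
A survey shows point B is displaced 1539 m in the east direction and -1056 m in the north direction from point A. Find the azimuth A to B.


az = atan2(1539, -1056) = 124.5 deg
adjusted to 0-360: 124.5 degrees

124.5 degrees


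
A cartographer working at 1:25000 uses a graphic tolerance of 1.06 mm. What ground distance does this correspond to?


ground = 1.06 mm * 25000 / 1000 = 26.5 m

26.5 m


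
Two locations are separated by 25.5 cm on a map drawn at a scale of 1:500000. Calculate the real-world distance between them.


ground = 25.5 cm * 500000 / 100 = 127500.0 m = 127.5 km

127.5 km


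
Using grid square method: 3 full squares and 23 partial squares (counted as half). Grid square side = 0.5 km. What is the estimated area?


effective squares = 3 + 23 * 0.5 = 14.5
area = 14.5 * 0.25 = 3.625 km^2

3.625 km^2


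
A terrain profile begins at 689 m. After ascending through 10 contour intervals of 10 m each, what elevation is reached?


elevation = 689 + 10 * 10 = 789 m

789 m


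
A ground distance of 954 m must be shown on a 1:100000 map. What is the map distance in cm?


map_cm = 954 * 100 / 100000 = 0.954 cm ≈ 0.95 cm

0.95 cm


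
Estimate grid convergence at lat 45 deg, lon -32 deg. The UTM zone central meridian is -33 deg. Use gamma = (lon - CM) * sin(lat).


gamma = (-32 - -33) * sin(45) = 1 * 0.707107 = 0.707 degrees

0.707 degrees


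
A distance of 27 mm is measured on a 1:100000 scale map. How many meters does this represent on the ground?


ground = 27 mm * 100000 / 1000 = 2700.0 m

2700.0 m


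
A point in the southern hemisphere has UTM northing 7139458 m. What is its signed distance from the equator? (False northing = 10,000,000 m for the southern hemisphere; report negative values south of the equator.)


For southern: actual = 7139458 - 10000000 = -2860542 m

-2860542 m


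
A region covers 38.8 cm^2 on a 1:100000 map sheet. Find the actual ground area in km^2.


ground_area = 38.8 * (100000/100)^2 = 38800000.0 m^2 = 38.8 km^2

38.8 km^2


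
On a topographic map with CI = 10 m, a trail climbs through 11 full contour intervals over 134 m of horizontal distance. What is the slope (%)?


elevation change = 11 * 10 = 110 m
slope = 110 / 134 * 100 = 82.1%

82.1%


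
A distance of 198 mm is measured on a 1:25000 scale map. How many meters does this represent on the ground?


ground = 198 mm * 25000 / 1000 = 4950.0 m

4950.0 m


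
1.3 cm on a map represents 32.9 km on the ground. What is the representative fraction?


ground = 32.9 km = 3290000 cm; RF denominator = ground / map = 3290000 / 1.3 ≈ 2530769; RF = 1:2530769

1:2530769


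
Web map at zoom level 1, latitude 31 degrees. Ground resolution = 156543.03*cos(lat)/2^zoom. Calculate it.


res = 156543.03 * cos(31) / 2^1 = 156543.03 * 0.8571673 / 2 = 67091.78 m/pixel

67091.78 m/pixel


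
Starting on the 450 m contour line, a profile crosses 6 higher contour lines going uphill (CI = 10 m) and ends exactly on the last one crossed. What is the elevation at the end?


elevation = 450 + 6 * 10 = 510 m

510 m


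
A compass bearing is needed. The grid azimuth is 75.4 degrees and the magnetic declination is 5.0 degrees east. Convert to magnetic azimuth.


magnetic azimuth = grid azimuth - declination (east +ve)
mag_az = 75.4 - 5.0 = 70.4 degrees

70.4 degrees


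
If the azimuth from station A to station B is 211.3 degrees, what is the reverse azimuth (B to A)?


back azimuth = (211.3 + 180) mod 360 = 31.3 degrees

31.3 degrees


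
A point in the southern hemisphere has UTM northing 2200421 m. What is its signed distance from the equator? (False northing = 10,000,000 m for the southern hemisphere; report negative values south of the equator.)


For southern: actual = 2200421 - 10000000 = -7799579 m

-7799579 m


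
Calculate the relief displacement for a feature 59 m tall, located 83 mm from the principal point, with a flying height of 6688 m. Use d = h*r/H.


d = h * r / H = 59 * 83 / 6688 = 0.73 mm

0.73 mm


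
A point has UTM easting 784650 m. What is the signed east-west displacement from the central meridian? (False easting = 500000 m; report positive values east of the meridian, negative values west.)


displacement = 784650 - 500000 = 284650 m

284650 m


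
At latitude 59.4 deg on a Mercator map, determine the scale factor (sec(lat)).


SF = 1 / cos(59.4) = 1 / 0.509041 = 1.964

1.964


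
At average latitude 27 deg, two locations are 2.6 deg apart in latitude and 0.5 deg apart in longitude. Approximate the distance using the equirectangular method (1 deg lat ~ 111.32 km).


dlat_km = 2.6 * 111.32 = 289.432
dlon_km = 0.5 * 111.32 * cos(27) ≈ 49.593
dist = sqrt(289.432^2 + 49.593^2) ≈ 293.7 km

293.7 km


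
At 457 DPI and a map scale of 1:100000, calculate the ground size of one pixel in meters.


pixel_cm = 2.54 / 457 ≈ 0.005558 cm
ground = pixel_cm * 100000 / 100 = 2.54 * 100000 / (457 * 100) = 254000 / 45700 ≈ 5.56 m

5.56 m


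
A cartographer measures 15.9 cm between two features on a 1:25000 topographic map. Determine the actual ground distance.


ground = 15.9 cm * 25000 / 100 = 3975.0 m = 3.975 km

3.975 km


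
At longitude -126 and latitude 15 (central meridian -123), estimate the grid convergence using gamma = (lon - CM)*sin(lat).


gamma = (-126 - -123) * sin(15) = -3 * 0.258819 = -0.776 degrees

-0.776 degrees


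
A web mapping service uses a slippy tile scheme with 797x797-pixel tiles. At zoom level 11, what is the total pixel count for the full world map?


tiles per axis = 2^11 = 2048
total tiles = 2048^2 = 4194304
pixels per axis = 2048 * 797 = 1632256
total pixels = 1632256^2 = 2664259649536

2664259649536 pixels


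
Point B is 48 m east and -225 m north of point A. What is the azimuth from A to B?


az = atan2(48, -225) = 168.0 deg
adjusted to 0-360: 168.0 degrees

168.0 degrees


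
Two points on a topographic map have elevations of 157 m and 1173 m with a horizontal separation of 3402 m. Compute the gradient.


gradient = (1173 - 157) / 3402 = 1016 / 3402 = 0.2986

0.2986


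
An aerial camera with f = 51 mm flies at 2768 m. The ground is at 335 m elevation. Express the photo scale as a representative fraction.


scale = f / (H - h) = 51 mm / 2433 m = 51 / 2433000 = 1:47706

1:47706


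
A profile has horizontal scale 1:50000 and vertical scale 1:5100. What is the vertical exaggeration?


VE = horizontal_scale / vertical_scale = 50000 / 5100 ≈ 9.8

9.8x


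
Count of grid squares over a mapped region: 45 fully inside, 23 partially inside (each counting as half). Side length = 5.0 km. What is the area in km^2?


effective squares = 45 + 23 * 0.5 = 56.5
area = 56.5 * 25.0 = 1412.5 km^2

1412.5 km^2


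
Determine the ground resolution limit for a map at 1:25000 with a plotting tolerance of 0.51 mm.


ground = 0.51 mm * 25000 / 1000 = 12.75 m

12.75 m


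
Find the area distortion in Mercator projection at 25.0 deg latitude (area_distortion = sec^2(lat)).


area_distortion = 1/cos^2(25.0) = 1.217

1.217


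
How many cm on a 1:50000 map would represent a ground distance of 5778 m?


map_cm = 5778 * 100 / 50000 = 11.556 cm ≈ 11.56 cm

11.56 cm


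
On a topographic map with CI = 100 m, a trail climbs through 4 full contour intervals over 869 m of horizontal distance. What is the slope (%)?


elevation change = 4 * 100 = 400 m
slope = 400 / 869 * 100 = 46.0%

46.0%


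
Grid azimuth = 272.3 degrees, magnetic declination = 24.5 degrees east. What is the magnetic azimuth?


magnetic azimuth = grid azimuth - declination (east +ve)
mag_az = 272.3 - 24.5 = 247.8 degrees

247.8 degrees


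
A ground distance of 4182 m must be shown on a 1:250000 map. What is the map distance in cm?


map_cm = 4182 * 100 / 250000 = 1.6728 cm ≈ 1.67 cm

1.67 cm


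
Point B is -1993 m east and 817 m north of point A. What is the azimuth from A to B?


az = atan2(-1993, 817) = -67.7 deg
adjusted to 0-360: 292.3 degrees

292.3 degrees


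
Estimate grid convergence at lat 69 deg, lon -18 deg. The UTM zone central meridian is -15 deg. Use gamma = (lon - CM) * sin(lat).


gamma = (-18 - -15) * sin(69) = -3 * 0.93358 = -2.801 degrees

-2.801 degrees


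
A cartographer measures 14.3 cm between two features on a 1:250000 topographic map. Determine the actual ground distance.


ground = 14.3 cm * 250000 / 100 = 35750.0 m = 35.75 km

35.75 km


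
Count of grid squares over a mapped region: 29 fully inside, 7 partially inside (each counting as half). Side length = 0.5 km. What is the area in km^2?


effective squares = 29 + 7 * 0.5 = 32.5
area = 32.5 * 0.25 = 8.125 km^2

8.125 km^2


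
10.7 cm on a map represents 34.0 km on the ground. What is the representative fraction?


ground = 34.0 km = 3400000 cm; RF denominator = ground / map = 3400000 / 10.7 ≈ 317757; RF = 1:317757

1:317757


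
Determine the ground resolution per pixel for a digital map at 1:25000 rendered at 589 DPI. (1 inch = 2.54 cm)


pixel_cm = 2.54 / 589 ≈ 0.004312 cm
ground = pixel_cm * 25000 / 100 = 2.54 * 25000 / (589 * 100) = 63500 / 58900 ≈ 1.08 m

1.08 m


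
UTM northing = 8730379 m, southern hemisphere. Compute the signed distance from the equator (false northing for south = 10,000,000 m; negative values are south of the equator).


For southern: actual = 8730379 - 10000000 = -1269621 m

-1269621 m


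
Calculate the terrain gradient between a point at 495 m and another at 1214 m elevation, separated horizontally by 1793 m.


gradient = (1214 - 495) / 1793 = 719 / 1793 = 0.401

0.401


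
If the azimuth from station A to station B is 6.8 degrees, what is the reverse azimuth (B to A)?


back azimuth = (6.8 + 180) mod 360 = 186.8 degrees

186.8 degrees


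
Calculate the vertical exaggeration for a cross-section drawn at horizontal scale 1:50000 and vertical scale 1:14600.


VE = horizontal_scale / vertical_scale = 50000 / 14600 ≈ 3.4

3.4x


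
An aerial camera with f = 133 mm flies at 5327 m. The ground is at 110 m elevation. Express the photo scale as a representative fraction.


scale = f / (H - h) = 133 mm / 5217 m = 133 / 5217000 = 1:39226

1:39226


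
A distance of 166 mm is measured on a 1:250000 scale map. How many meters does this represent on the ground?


ground = 166 mm * 250000 / 1000 = 41500.0 m

41500.0 m


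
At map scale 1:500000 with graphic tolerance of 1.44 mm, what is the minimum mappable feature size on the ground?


ground = 1.44 mm * 500000 / 1000 = 720.0 m

720.0 m


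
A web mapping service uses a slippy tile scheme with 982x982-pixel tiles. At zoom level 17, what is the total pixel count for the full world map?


tiles per axis = 2^17 = 131072
total tiles = 131072^2 = 17179869184
pixels per axis = 131072 * 982 = 128712704
total pixels = 128712704^2 = 16566960170991616

16566960170991616 pixels


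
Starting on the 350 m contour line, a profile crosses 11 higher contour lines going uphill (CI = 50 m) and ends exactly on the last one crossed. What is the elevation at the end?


elevation = 350 + 11 * 50 = 900 m

900 m


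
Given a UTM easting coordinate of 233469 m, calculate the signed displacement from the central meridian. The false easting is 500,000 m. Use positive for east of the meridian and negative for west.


displacement = 233469 - 500000 = -266531 m

-266531 m


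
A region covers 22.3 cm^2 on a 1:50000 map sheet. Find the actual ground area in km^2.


ground_area = 22.3 * (50000/100)^2 = 5575000.0 m^2 = 5.575 km^2

5.575 km^2


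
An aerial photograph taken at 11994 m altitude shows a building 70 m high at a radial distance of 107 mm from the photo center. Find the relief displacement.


d = h * r / H = 70 * 107 / 11994 = 0.62 mm

0.62 mm


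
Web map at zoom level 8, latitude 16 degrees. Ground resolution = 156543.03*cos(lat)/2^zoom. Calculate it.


res = 156543.03 * cos(16) / 2^8 = 156543.03 * 0.9612617 / 256 = 587.81 m/pixel

587.81 m/pixel


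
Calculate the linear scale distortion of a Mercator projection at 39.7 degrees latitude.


SF = 1 / cos(39.7) = 1 / 0.7694 = 1.3

1.3


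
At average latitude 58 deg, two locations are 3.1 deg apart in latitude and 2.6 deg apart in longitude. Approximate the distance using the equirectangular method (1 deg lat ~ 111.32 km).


dlat_km = 3.1 * 111.32 = 345.092
dlon_km = 2.6 * 111.32 * cos(58) ≈ 153.376
dist = sqrt(345.092^2 + 153.376^2) ≈ 377.6 km

377.6 km


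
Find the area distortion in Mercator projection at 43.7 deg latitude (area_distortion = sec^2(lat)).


area_distortion = 1/cos^2(43.7) = 1.913

1.913


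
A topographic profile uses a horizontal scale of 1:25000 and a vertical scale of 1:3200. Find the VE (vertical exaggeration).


VE = horizontal_scale / vertical_scale = 25000 / 3200 = 7.8125 ≈ 7.8

7.8x


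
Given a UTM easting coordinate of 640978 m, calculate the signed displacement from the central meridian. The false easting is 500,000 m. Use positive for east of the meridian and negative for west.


displacement = 640978 - 500000 = 140978 m

140978 m


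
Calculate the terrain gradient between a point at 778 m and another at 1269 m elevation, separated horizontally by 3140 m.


gradient = (1269 - 778) / 3140 = 491 / 3140 = 0.1564

0.1564


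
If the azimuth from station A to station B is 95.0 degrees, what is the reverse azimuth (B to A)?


back azimuth = (95.0 + 180) mod 360 = 275.0 degrees

275.0 degrees


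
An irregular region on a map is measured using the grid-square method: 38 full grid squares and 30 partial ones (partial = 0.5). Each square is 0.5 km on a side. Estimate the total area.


effective squares = 38 + 30 * 0.5 = 53.0
area = 53.0 * 0.25 = 13.25 km^2

13.25 km^2


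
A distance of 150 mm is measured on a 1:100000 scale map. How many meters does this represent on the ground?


ground = 150 mm * 100000 / 1000 = 15000.0 m

15000.0 m


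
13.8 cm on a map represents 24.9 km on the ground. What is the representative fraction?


ground = 24.9 km = 2490000 cm; RF denominator = ground / map = 2490000 / 13.8 ≈ 180435; RF = 1:180435

1:180435


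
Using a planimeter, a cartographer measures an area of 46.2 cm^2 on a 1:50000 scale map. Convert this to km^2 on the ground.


ground_area = 46.2 * (50000/100)^2 = 11550000.0 m^2 = 11.55 km^2

11.55 km^2


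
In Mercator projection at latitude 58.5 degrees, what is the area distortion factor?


area_distortion = 1/cos^2(58.5) = 3.663

3.663


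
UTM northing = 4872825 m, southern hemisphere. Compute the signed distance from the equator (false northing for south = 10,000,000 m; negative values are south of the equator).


For southern: actual = 4872825 - 10000000 = -5127175 m

-5127175 m


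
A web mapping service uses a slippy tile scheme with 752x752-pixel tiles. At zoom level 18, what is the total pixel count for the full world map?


tiles per axis = 2^18 = 262144
total tiles = 262144^2 = 68719476736
pixels per axis = 262144 * 752 = 197132288
total pixels = 197132288^2 = 38861138972114944

38861138972114944 pixels


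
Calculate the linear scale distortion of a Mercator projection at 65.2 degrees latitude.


SF = 1 / cos(65.2) = 1 / 0.419452 = 2.384

2.384


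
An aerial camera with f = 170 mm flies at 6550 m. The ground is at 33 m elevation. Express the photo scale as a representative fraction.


scale = f / (H - h) = 170 mm / 6517 m = 170 / 6517000 = 1:38335

1:38335


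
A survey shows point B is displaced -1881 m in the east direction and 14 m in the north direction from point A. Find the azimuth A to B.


az = atan2(-1881, 14) = -89.6 deg
adjusted to 0-360: 270.4 degrees

270.4 degrees


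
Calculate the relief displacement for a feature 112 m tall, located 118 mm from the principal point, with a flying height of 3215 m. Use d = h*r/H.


d = h * r / H = 112 * 118 / 3215 = 4.11 mm

4.11 mm


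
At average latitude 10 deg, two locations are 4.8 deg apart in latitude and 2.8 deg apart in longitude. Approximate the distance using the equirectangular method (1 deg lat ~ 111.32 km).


dlat_km = 4.8 * 111.32 = 534.336
dlon_km = 2.8 * 111.32 * cos(10) ≈ 306.961
dist = sqrt(534.336^2 + 306.961^2) ≈ 616.2 km

616.2 km


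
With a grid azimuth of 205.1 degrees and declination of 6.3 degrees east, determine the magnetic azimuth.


magnetic azimuth = grid azimuth - declination (east +ve)
mag_az = 205.1 - 6.3 = 198.8 degrees

198.8 degrees


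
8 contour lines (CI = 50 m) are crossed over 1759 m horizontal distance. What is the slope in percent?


elevation change = 8 * 50 = 400 m
slope = 400 / 1759 * 100 = 22.7%

22.7%


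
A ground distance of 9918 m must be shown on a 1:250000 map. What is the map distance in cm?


map_cm = 9918 * 100 / 250000 = 3.9672 cm ≈ 3.97 cm

3.97 cm


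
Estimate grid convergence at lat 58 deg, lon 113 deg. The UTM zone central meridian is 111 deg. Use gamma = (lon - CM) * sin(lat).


gamma = (113 - 111) * sin(58) = 2 * 0.848048 = 1.696 degrees

1.696 degrees


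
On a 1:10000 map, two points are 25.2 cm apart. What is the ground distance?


ground = 25.2 cm * 10000 / 100 = 2520.0 m = 2.52 km

2.52 km


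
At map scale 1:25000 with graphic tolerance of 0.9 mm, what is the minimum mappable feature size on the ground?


ground = 0.9 mm * 25000 / 1000 = 22.5 m

22.5 m


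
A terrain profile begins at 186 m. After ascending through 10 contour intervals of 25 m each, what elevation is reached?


elevation = 186 + 10 * 25 = 436 m

436 m


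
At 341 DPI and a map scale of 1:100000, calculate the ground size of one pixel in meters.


pixel_cm = 2.54 / 341 ≈ 0.007449 cm
ground = pixel_cm * 100000 / 100 = 2.54 * 100000 / (341 * 100) = 254000 / 34100 ≈ 7.45 m

7.45 m


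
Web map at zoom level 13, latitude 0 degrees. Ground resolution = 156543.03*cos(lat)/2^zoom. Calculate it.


res = 156543.03 * cos(0) / 2^13 = 156543.03 * 1.0 / 8192 = 19.11 m/pixel

19.11 m/pixel


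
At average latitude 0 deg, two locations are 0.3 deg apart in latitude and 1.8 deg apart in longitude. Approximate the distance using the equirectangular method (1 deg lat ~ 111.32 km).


dlat_km = 0.3 * 111.32 = 33.396
dlon_km = 1.8 * 111.32 * cos(0) ≈ 200.376
dist = sqrt(33.396^2 + 200.376^2) ≈ 203.1 km

203.1 km


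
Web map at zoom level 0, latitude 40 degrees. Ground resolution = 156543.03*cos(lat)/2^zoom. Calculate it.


res = 156543.03 * cos(40) / 2^0 = 156543.03 * 0.76604444 / 1 = 119918.92 m/pixel

119918.92 m/pixel


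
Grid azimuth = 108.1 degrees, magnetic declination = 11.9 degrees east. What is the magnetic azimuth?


magnetic azimuth = grid azimuth - declination (east +ve)
mag_az = 108.1 - 11.9 = 96.2 degrees

96.2 degrees


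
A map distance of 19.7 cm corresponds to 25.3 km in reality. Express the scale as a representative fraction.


ground = 25.3 km = 2530000 cm; RF denominator = ground / map = 2530000 / 19.7 ≈ 128426; RF = 1:128426

1:128426


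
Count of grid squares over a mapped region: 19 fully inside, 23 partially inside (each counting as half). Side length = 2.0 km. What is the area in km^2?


effective squares = 19 + 23 * 0.5 = 30.5
area = 30.5 * 4.0 = 122.0 km^2

122.0 km^2


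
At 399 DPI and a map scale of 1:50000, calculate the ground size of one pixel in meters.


pixel_cm = 2.54 / 399 ≈ 0.006366 cm
ground = pixel_cm * 50000 / 100 = 2.54 * 50000 / (399 * 100) = 127000 / 39900 ≈ 3.18 m

3.18 m


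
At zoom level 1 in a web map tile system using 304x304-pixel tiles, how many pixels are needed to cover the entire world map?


tiles per axis = 2^1 = 2
total tiles = 2^2 = 4
pixels per axis = 2 * 304 = 608
total pixels = 608^2 = 369664

369664 pixels


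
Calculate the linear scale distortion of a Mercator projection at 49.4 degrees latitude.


SF = 1 / cos(49.4) = 1 / 0.650774 = 1.537

1.537


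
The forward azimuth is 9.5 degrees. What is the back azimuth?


back azimuth = (9.5 + 180) mod 360 = 189.5 degrees

189.5 degrees


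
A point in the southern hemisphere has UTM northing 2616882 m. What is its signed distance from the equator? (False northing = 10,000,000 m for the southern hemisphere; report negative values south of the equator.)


For southern: actual = 2616882 - 10000000 = -7383118 m

-7383118 m


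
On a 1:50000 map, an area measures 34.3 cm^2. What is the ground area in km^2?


ground_area = 34.3 * (50000/100)^2 = 8575000.0 m^2 = 8.575 km^2

8.575 km^2


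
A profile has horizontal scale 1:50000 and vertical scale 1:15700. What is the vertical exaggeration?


VE = horizontal_scale / vertical_scale = 50000 / 15700 ≈ 3.2

3.2x


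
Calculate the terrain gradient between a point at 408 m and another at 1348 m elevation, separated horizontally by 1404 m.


gradient = (1348 - 408) / 1404 = 940 / 1404 = 0.6695

0.6695


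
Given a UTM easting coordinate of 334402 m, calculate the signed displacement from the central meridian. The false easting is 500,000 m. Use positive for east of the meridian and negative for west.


displacement = 334402 - 500000 = -165598 m

-165598 m


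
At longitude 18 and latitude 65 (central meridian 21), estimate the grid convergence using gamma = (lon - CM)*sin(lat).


gamma = (18 - 21) * sin(65) = -3 * 0.906308 = -2.719 degrees

-2.719 degrees


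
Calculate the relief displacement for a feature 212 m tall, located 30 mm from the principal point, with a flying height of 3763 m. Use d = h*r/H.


d = h * r / H = 212 * 30 / 3763 = 1.69 mm

1.69 mm


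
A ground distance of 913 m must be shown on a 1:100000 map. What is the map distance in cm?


map_cm = 913 * 100 / 100000 = 0.913 cm ≈ 0.91 cm

0.91 cm


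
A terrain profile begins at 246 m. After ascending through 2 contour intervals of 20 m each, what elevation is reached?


elevation = 246 + 2 * 20 = 286 m

286 m


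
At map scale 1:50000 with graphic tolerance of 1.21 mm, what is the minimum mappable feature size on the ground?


ground = 1.21 mm * 50000 / 1000 = 60.5 m

60.5 m


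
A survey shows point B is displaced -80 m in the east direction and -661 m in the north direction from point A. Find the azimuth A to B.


az = atan2(-80, -661) = -173.1 deg
adjusted to 0-360: 186.9 degrees

186.9 degrees


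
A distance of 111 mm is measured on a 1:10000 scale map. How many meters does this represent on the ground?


ground = 111 mm * 10000 / 1000 = 1110.0 m

1110.0 m


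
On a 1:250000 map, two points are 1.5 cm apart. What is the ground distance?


ground = 1.5 cm * 250000 / 100 = 3750.0 m = 3.75 km

3.75 km


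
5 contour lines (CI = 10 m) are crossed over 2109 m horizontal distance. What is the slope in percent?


elevation change = 5 * 10 = 50 m
slope = 50 / 2109 * 100 = 2.4%

2.4%


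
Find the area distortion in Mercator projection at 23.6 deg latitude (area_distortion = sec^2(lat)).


area_distortion = 1/cos^2(23.6) = 1.191

1.191


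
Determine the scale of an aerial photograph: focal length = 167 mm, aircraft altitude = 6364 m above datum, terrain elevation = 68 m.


scale = f / (H - h) = 167 mm / 6296 m = 167 / 6296000 = 1:37701

1:37701


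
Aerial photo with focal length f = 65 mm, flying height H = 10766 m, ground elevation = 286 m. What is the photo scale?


scale = f / (H - h) = 65 mm / 10480 m = 65 / 10480000 = 1:161231

1:161231


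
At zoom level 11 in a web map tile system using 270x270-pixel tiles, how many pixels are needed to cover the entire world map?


tiles per axis = 2^11 = 2048
total tiles = 2048^2 = 4194304
pixels per axis = 2048 * 270 = 552960
total pixels = 552960^2 = 305764761600

305764761600 pixels


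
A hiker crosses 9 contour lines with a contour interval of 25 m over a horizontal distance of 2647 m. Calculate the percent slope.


elevation change = 9 * 25 = 225 m
slope = 225 / 2647 * 100 = 8.5%

8.5%


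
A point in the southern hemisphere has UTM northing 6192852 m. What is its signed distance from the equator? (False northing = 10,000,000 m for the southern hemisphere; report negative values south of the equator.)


For southern: actual = 6192852 - 10000000 = -3807148 m

-3807148 m


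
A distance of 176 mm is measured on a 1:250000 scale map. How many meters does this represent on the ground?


ground = 176 mm * 250000 / 1000 = 44000.0 m

44000.0 m


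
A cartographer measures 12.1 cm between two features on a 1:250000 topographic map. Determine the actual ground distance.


ground = 12.1 cm * 250000 / 100 = 30250.0 m = 30.25 km

30.25 km


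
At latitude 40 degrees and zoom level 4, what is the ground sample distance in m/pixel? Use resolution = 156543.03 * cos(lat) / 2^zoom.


res = 156543.03 * cos(40) / 2^4 = 156543.03 * 0.76604444 / 16 = 7494.93 m/pixel

7494.93 m/pixel


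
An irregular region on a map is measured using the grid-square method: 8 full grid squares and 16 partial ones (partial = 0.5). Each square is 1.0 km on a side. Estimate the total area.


effective squares = 8 + 16 * 0.5 = 16.0
area = 16.0 * 1.0 = 16.0 km^2

16.0 km^2
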